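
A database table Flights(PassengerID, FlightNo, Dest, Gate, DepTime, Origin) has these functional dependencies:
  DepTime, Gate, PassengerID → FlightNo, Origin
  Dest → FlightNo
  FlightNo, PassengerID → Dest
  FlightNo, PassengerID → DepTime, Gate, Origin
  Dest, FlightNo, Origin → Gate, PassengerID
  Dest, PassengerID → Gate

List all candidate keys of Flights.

{Dest, Origin} is a candidate key since {Dest, Origin}⁺ = {DepTime, Dest, FlightNo, Gate, Origin, PassengerID} covers every attribute.
{Dest, PassengerID} is a candidate key since {Dest, PassengerID}⁺ = {DepTime, Dest, FlightNo, Gate, Origin, PassengerID} covers every attribute.
{FlightNo, PassengerID} is a candidate key since {FlightNo, PassengerID}⁺ = {DepTime, Dest, FlightNo, Gate, Origin, PassengerID} covers every attribute.
{DepTime, Gate, PassengerID} is a candidate key since {DepTime, Gate, PassengerID}⁺ = {DepTime, Dest, FlightNo, Gate, Origin, PassengerID} covers every attribute.
Any other superkey properly contains one of these, so there are no further candidate keys.

{DepTime, Gate, PassengerID}, {Dest, Origin}, {Dest, PassengerID}, {FlightNo, PassengerID}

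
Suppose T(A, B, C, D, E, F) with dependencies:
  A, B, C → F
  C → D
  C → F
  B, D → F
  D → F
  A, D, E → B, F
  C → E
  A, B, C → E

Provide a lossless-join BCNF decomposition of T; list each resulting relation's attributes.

{A, B, C}; {C, D, E}; {D, F}

Candidate key of the original relation: {A, C}.
In {A, B, C, D, E, F}, {C} is not a superkey ({C}⁺ restricted to this set is {C, D, E, F}), so split on C → D, E, F into {C, D, E, F} and {A, B, C}.
In {C, D, E, F}, {D} is not a superkey ({D}⁺ restricted to this set is {D, F}), so split on D → F into {D, F} and {C, D, E}.
{D, F} has no BCNF violation.
{C, D, E} has no BCNF violation.
{A, B, C} has no BCNF violation.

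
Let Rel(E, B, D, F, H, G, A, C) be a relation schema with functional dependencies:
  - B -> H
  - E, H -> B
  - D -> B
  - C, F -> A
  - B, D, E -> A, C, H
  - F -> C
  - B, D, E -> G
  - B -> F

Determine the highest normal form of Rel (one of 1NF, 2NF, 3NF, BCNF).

Candidate key: {D, E}. Prime attributes: {D, E}.
B -> H breaks BCNF: {B}⁺ = {A, B, C, F, H}, so {B} is not a superkey.
B -> H has non-prime {H} on the right and a non-superkey on the left, so 3NF fails.
The proper key subset {D} of {D, E} determines non-prime {A, B, C, F, H}, so the relation is not even in 2NF.

1NF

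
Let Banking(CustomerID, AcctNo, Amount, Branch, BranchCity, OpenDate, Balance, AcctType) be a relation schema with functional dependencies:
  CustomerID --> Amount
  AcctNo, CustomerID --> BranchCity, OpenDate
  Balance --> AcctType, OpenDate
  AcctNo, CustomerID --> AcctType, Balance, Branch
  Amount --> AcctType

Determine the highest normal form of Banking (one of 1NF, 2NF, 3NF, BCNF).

1NF

Candidate key: {AcctNo, CustomerID}. Prime attributes: {AcctNo, CustomerID}.
CustomerID --> Amount: {CustomerID}⁺ = {AcctType, Amount, CustomerID}, which is not all of the attributes, so the left side is not a superkey — BCNF is violated.
CustomerID --> Amount determines the non-prime attribute {Amount} from a non-superkey — 3NF is violated.
{CustomerID} is a proper subset of the key {AcctNo, CustomerID}, and {CustomerID}⁺ contains the non-prime attributes {AcctType, Amount} — a partial dependency, so 2NF is violated.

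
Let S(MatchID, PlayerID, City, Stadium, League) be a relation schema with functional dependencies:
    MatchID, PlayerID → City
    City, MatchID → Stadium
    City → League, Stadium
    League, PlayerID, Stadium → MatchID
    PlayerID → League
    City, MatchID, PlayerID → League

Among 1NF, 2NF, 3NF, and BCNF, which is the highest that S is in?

1NF

Candidate keys: {City, PlayerID}, {MatchID, PlayerID}, {PlayerID, Stadium}. Prime attributes: {City, MatchID, PlayerID, Stadium}.
City, MatchID → Stadium: {City, MatchID}⁺ = {City, League, MatchID, Stadium}, which is not all of the attributes, so the left side is not a superkey — BCNF is violated.
City → League, Stadium determines the non-prime attribute {League} from a non-superkey — 3NF is violated.
Since {City} ⊂ {City, PlayerID} and {City}⁺ ⊇ {League} with {League} non-prime, there is a partial dependency; 2NF fails.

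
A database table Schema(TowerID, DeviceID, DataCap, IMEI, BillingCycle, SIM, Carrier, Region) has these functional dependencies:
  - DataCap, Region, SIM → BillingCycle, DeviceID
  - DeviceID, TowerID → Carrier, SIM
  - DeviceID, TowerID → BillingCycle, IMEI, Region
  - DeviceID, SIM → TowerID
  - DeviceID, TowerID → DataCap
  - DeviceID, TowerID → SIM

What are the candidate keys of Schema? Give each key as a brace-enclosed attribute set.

{DeviceID, SIM} is a candidate key since {DeviceID, SIM}⁺ = {BillingCycle, Carrier, DataCap, DeviceID, IMEI, Region, SIM, TowerID} covers every attribute.
{DeviceID, TowerID} is a candidate key since {DeviceID, TowerID}⁺ = {BillingCycle, Carrier, DataCap, DeviceID, IMEI, Region, SIM, TowerID} covers every attribute.
{DataCap, Region, SIM} is a candidate key since {DataCap, Region, SIM}⁺ = {BillingCycle, Carrier, DataCap, DeviceID, IMEI, Region, SIM, TowerID} covers every attribute.
No proper subset of any of these is a key, and no other minimal superkey exists.

{DataCap, Region, SIM}, {DeviceID, SIM}, {DeviceID, TowerID}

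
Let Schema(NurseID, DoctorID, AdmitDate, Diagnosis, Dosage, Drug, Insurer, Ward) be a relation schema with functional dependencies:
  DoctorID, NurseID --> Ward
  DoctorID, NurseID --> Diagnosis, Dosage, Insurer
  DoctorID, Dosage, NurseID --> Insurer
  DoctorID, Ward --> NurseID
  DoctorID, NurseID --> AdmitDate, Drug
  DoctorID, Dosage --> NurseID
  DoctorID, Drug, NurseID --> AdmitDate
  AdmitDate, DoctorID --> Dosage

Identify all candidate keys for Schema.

No FD produces {DoctorID}, so it must be in every candidate key.
{AdmitDate, DoctorID} is a candidate key since {AdmitDate, DoctorID}⁺ = {AdmitDate, Diagnosis, DoctorID, Dosage, Drug, Insurer, NurseID, Ward} covers every attribute.
{DoctorID, Dosage} is a candidate key since {DoctorID, Dosage}⁺ = {AdmitDate, Diagnosis, DoctorID, Dosage, Drug, Insurer, NurseID, Ward} covers every attribute.
{DoctorID, NurseID} is a candidate key since {DoctorID, NurseID}⁺ = {AdmitDate, Diagnosis, DoctorID, Dosage, Drug, Insurer, NurseID, Ward} covers every attribute.
{DoctorID, Ward} is a candidate key since {DoctorID, Ward}⁺ = {AdmitDate, Diagnosis, DoctorID, Dosage, Drug, Insurer, NurseID, Ward} covers every attribute.
No proper subset of any of these is a key, and no other minimal superkey exists.

{AdmitDate, DoctorID}, {DoctorID, Dosage}, {DoctorID, NurseID}, {DoctorID, Ward}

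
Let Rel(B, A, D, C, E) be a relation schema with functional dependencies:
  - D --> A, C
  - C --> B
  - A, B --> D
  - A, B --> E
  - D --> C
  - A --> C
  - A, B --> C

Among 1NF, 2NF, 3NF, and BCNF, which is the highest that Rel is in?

Candidate keys: {A}, {D}. Prime attributes: {A, D}.
C --> B breaks BCNF: {C}⁺ = {B, C}, so {C} is not a superkey.
Because {B} is non-prime and the left side of C --> B is not a superkey, the relation is not in 3NF.
All keys have size 1, which rules out partial dependencies — 2NF is satisfied.

2NF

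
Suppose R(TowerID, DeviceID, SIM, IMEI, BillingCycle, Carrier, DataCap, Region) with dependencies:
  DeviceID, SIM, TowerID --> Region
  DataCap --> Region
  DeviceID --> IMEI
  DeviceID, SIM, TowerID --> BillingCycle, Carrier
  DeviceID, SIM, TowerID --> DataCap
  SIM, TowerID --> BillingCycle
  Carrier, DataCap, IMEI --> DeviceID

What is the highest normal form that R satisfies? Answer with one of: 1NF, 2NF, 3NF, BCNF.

1NF

Candidate keys: {Carrier, DataCap, IMEI, SIM, TowerID}, {DeviceID, SIM, TowerID}. Prime attributes: {Carrier, DataCap, DeviceID, IMEI, SIM, TowerID}.
For DataCap --> Region we have {DataCap}⁺ = {DataCap, Region}; {DataCap} is not a superkey, so BCNF fails.
Because {Region} is non-prime and the left side of DataCap --> Region is not a superkey, the relation is not in 3NF.
The proper key subset {SIM, TowerID} of {DeviceID, SIM, TowerID} determines non-prime {BillingCycle}, so the relation is not even in 2NF.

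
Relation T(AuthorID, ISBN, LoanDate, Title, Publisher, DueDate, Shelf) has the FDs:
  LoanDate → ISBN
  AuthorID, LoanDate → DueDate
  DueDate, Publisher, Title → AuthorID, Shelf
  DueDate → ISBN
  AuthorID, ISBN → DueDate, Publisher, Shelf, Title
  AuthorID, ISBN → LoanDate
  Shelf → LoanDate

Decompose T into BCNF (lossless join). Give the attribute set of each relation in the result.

{AuthorID, DueDate, Publisher, Shelf, Title}; {ISBN, LoanDate}; {LoanDate, Shelf}

Candidate keys of the original relation: {AuthorID, DueDate}, {AuthorID, ISBN}, {AuthorID, LoanDate}, {AuthorID, Shelf}, {DueDate, Publisher, Title}.
Within {AuthorID, DueDate, ISBN, LoanDate, Publisher, Shelf, Title}: {LoanDate}⁺ ∩ {AuthorID, DueDate, ISBN, LoanDate, Publisher, Shelf, Title} = {ISBN, LoanDate}, not the whole set, so LoanDate → ISBN violates BCNF; decompose into {ISBN, LoanDate} and {AuthorID, DueDate, LoanDate, Publisher, Shelf, Title}.
{ISBN, LoanDate} is in BCNF.
Within {AuthorID, DueDate, LoanDate, Publisher, Shelf, Title}: {Shelf}⁺ ∩ {AuthorID, DueDate, LoanDate, Publisher, Shelf, Title} = {LoanDate, Shelf}, not the whole set, so Shelf → LoanDate violates BCNF; decompose into {LoanDate, Shelf} and {AuthorID, DueDate, Publisher, Shelf, Title}.
{LoanDate, Shelf} is in BCNF.
{AuthorID, DueDate, Publisher, Shelf, Title} is in BCNF.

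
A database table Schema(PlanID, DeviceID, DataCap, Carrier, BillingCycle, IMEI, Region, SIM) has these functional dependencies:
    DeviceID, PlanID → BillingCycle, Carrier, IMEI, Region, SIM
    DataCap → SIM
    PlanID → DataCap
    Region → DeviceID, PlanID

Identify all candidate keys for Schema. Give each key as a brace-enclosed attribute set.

{DeviceID, PlanID}, {Region}

{Region}⁺ = {BillingCycle, Carrier, DataCap, DeviceID, IMEI, PlanID, Region, SIM} — all of the relation — so {Region} is a candidate key.
{DeviceID, PlanID}⁺ = {BillingCycle, Carrier, DataCap, DeviceID, IMEI, PlanID, Region, SIM} — all of the relation — so {DeviceID, PlanID} is a candidate key.
No proper subset of any of these is a key, and no other minimal superkey exists.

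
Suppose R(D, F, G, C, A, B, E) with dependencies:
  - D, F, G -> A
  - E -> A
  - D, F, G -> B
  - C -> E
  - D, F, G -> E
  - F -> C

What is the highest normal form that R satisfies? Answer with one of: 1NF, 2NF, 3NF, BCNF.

1NF

Candidate key: {D, F, G}. Prime attributes: {D, F, G}.
For E -> A we have {E}⁺ = {A, E}; {E} is not a superkey, so BCNF fails.
E -> A determines the non-prime attribute {A} from a non-superkey — 3NF is violated.
The proper key subset {F} of {D, F, G} determines non-prime {A, C, E}, so the relation is not even in 2NF.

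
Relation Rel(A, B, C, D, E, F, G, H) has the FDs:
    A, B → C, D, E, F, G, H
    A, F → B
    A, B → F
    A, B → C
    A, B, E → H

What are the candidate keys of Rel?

{A, B}, {A, F}

Attributes never on any right-hand side: {A} — every candidate key must contain it.
{A, B} is a candidate key since {A, B}⁺ = {A, B, C, D, E, F, G, H} covers every attribute.
{A, F} is a candidate key since {A, F}⁺ = {A, B, C, D, E, F, G, H} covers every attribute.
Any other superkey properly contains one of these, so there are no further candidate keys.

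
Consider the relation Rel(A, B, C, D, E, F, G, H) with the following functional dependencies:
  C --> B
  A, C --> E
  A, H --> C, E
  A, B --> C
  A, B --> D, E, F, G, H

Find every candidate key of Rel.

{A, B}, {A, C}, {A, H}

Attributes never on any right-hand side: {A} — every candidate key must contain it.
{A, B}⁺ = {A, B, C, D, E, F, G, H}, which is every attribute, so {A, B} is a candidate key.
{A, C}⁺ = {A, B, C, D, E, F, G, H}, which is every attribute, so {A, C} is a candidate key.
{A, H}⁺ = {A, B, C, D, E, F, G, H}, which is every attribute, so {A, H} is a candidate key.
Any other superkey properly contains one of these, so there are no further candidate keys.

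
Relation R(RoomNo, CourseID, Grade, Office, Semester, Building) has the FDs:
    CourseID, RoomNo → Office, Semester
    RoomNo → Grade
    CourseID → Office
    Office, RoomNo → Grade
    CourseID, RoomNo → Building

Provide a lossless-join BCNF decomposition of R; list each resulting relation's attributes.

Candidate key of the original relation: {CourseID, RoomNo}.
Within {Building, CourseID, Grade, Office, RoomNo, Semester}: {RoomNo}⁺ ∩ {Building, CourseID, Grade, Office, RoomNo, Semester} = {Grade, RoomNo}, not the whole set, so RoomNo → Grade violates BCNF; decompose into {Grade, RoomNo} and {Building, CourseID, Office, RoomNo, Semester}.
{Grade, RoomNo} has no BCNF violation.
Within {Building, CourseID, Office, RoomNo, Semester}: {CourseID}⁺ ∩ {Building, CourseID, Office, RoomNo, Semester} = {CourseID, Office}, not the whole set, so CourseID → Office violates BCNF; decompose into {CourseID, Office} and {Building, CourseID, RoomNo, Semester}.
{CourseID, Office} has no BCNF violation.
{Building, CourseID, RoomNo, Semester} has no BCNF violation.

{Building, CourseID, RoomNo, Semester}; {CourseID, Office}; {Grade, RoomNo}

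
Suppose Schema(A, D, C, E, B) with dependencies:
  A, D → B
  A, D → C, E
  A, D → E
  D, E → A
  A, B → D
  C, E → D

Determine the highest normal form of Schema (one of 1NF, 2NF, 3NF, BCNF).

BCNF

Candidate keys: {A, B}, {A, D}, {C, E}, {D, E}. Prime attributes: {A, B, C, D, E}.
The left-hand side of every FD is a superkey, so BCNF is satisfied.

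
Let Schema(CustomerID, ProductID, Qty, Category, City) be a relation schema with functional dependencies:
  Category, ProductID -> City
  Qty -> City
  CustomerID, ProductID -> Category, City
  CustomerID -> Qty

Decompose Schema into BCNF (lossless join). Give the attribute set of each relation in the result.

Candidate key of the original relation: {CustomerID, ProductID}.
In {Category, City, CustomerID, ProductID, Qty}, {Category, ProductID} is not a superkey ({Category, ProductID}⁺ restricted to this set is {Category, City, ProductID}), so split on Category, ProductID -> City into {Category, City, ProductID} and {Category, CustomerID, ProductID, Qty}.
{Category, City, ProductID} has no BCNF violation.
In {Category, CustomerID, ProductID, Qty}, {CustomerID} is not a superkey ({CustomerID}⁺ restricted to this set is {CustomerID, Qty}), so split on CustomerID -> Qty into {CustomerID, Qty} and {Category, CustomerID, ProductID}.
{CustomerID, Qty} has no BCNF violation.
{Category, CustomerID, ProductID} has no BCNF violation.

{Category, City, ProductID}; {Category, CustomerID, ProductID}; {CustomerID, Qty}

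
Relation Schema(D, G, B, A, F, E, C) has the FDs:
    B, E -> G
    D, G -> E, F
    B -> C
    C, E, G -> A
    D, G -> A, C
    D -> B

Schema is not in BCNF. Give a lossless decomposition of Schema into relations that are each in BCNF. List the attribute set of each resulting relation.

{A, B, E, G}; {B, C}; {B, D}; {D, E, F}

Candidate keys of the original relation: {D, E}, {D, G}.
In {A, B, C, D, E, F, G}, {B, E} is not a superkey ({B, E}⁺ restricted to this set is {A, B, C, E, G}), so split on B, E -> A, C, G into {A, B, C, E, G} and {B, D, E, F}.
In {A, B, C, E, G}, {B} is not a superkey ({B}⁺ restricted to this set is {B, C}), so split on B -> C into {B, C} and {A, B, E, G}.
{B, C} has no BCNF violation.
{A, B, E, G} has no BCNF violation.
In {B, D, E, F}, {D} is not a superkey ({D}⁺ restricted to this set is {B, D}), so split on D -> B into {B, D} and {D, E, F}.
{B, D} has no BCNF violation.
{D, E, F} has no BCNF violation.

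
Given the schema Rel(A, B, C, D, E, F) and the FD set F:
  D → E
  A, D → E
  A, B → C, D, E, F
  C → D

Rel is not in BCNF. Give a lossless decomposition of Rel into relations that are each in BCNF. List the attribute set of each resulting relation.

{A, B, C, F}; {C, D}; {D, E}

Candidate key of the original relation: {A, B}.
{A, B, C, D, E, F}: {D} determines {D, E} here but is not a superkey — split on D → E, giving {D, E} and {A, B, C, D, F}.
{D, E} has no BCNF violation.
{A, B, C, D, F}: {C} determines {C, D} here but is not a superkey — split on C → D, giving {C, D} and {A, B, C, F}.
{C, D} has no BCNF violation.
{A, B, C, F} has no BCNF violation.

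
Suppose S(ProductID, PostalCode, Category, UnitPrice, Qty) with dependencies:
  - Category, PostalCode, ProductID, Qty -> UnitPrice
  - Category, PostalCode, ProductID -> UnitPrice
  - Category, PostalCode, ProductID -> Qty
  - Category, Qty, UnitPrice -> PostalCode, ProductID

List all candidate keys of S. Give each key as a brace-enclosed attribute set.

{Category, PostalCode, ProductID}, {Category, Qty, UnitPrice}

No FD produces {Category}, so it must be in every candidate key.
{Category, PostalCode, ProductID}⁺ = {Category, PostalCode, ProductID, Qty, UnitPrice} — all of the relation — so {Category, PostalCode, ProductID} is a candidate key.
{Category, Qty, UnitPrice}⁺ = {Category, PostalCode, ProductID, Qty, UnitPrice} — all of the relation — so {Category, Qty, UnitPrice} is a candidate key.
These are minimal and exhaustive — every other superkey contains one of them.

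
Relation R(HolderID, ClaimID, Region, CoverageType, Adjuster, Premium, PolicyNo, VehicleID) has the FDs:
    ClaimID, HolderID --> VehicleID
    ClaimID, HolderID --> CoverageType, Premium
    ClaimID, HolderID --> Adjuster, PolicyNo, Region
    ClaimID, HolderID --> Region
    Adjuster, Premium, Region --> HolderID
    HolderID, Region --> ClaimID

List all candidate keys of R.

{Adjuster, Premium, Region}, {ClaimID, HolderID}, {HolderID, Region}

{ClaimID, HolderID} is a candidate key since {ClaimID, HolderID}⁺ = {Adjuster, ClaimID, CoverageType, HolderID, PolicyNo, Premium, Region, VehicleID} covers every attribute.
{HolderID, Region} is a candidate key since {HolderID, Region}⁺ = {Adjuster, ClaimID, CoverageType, HolderID, PolicyNo, Premium, Region, VehicleID} covers every attribute.
{Adjuster, Premium, Region} is a candidate key since {Adjuster, Premium, Region}⁺ = {Adjuster, ClaimID, CoverageType, HolderID, PolicyNo, Premium, Region, VehicleID} covers every attribute.
No proper subset of any of these is a key, and no other minimal superkey exists.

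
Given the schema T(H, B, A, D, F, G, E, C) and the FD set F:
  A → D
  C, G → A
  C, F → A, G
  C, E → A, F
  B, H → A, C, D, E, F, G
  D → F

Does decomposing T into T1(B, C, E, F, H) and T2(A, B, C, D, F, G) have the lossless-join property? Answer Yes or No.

Yes

T1 ∩ T2 = {B, C, F}; its closure under F is {A, B, C, D, F, G}.
T2 is contained in that closure, so T1 ∩ T2 → T2 holds and the join is lossless.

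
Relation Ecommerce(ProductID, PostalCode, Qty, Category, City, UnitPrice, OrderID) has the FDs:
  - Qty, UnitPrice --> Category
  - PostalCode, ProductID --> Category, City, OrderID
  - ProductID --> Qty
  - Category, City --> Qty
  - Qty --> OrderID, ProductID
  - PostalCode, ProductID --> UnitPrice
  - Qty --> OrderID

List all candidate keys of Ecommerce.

{Category, City, PostalCode}, {PostalCode, ProductID}, {PostalCode, Qty}

{PostalCode} never appears on the right of any FD, so every key must include it.
Closure of {PostalCode, ProductID} is {Category, City, OrderID, PostalCode, ProductID, Qty, UnitPrice}, the whole schema; {PostalCode, ProductID} is a candidate key.
Closure of {PostalCode, Qty} is {Category, City, OrderID, PostalCode, ProductID, Qty, UnitPrice}, the whole schema; {PostalCode, Qty} is a candidate key.
Closure of {Category, City, PostalCode} is {Category, City, OrderID, PostalCode, ProductID, Qty, UnitPrice}, the whole schema; {Category, City, PostalCode} is a candidate key.
Any other superkey properly contains one of these, so there are no further candidate keys.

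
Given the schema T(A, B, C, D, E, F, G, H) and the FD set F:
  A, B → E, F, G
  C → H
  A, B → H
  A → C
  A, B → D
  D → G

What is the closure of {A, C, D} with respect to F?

{A, C, D, G, H}

Start with {A, C, D}.
C → H applies; add {H} → now {A, C, D, H}.
D → G applies; add {G} → now {A, C, D, G, H}.
No further FD applies.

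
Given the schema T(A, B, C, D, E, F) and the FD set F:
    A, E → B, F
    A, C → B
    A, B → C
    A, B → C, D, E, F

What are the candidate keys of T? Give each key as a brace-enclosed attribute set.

{A, B}, {A, C}, {A, E}

No FD produces {A}, so it must be in every candidate key.
Closure of {A, B} is {A, B, C, D, E, F}, the whole schema; {A, B} is a candidate key.
Closure of {A, C} is {A, B, C, D, E, F}, the whole schema; {A, C} is a candidate key.
Closure of {A, E} is {A, B, C, D, E, F}, the whole schema; {A, E} is a candidate key.
Any other superkey properly contains one of these, so there are no further candidate keys.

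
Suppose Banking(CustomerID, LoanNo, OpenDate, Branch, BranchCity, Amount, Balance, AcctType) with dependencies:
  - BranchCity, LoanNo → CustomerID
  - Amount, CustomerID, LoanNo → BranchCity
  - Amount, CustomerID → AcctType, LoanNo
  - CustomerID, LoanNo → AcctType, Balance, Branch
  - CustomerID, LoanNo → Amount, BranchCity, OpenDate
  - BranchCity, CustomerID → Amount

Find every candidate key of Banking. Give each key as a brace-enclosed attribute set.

{Amount, CustomerID}, {BranchCity, CustomerID}, {BranchCity, LoanNo}, {CustomerID, LoanNo}

{Amount, CustomerID}⁺ = {AcctType, Amount, Balance, Branch, BranchCity, CustomerID, LoanNo, OpenDate}, which is every attribute, so {Amount, CustomerID} is a candidate key.
{BranchCity, CustomerID}⁺ = {AcctType, Amount, Balance, Branch, BranchCity, CustomerID, LoanNo, OpenDate}, which is every attribute, so {BranchCity, CustomerID} is a candidate key.
{BranchCity, LoanNo}⁺ = {AcctType, Amount, Balance, Branch, BranchCity, CustomerID, LoanNo, OpenDate}, which is every attribute, so {BranchCity, LoanNo} is a candidate key.
{CustomerID, LoanNo}⁺ = {AcctType, Amount, Balance, Branch, BranchCity, CustomerID, LoanNo, OpenDate}, which is every attribute, so {CustomerID, LoanNo} is a candidate key.
No proper subset of any of these is a key, and no other minimal superkey exists.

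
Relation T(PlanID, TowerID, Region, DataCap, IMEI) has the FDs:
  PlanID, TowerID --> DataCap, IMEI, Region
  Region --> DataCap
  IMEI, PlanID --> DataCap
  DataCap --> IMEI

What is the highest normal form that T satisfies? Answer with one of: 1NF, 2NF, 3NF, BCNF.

2NF

Candidate key: {PlanID, TowerID}. Prime attributes: {PlanID, TowerID}.
Region --> DataCap: {Region}⁺ = {DataCap, IMEI, Region}, which is not all of the attributes, so the left side is not a superkey — BCNF is violated.
Because {DataCap} is non-prime and the left side of Region --> DataCap is not a superkey, the relation is not in 3NF.
No proper subset of a key has a non-prime attribute in its closure, so there is no partial dependency; 2NF holds.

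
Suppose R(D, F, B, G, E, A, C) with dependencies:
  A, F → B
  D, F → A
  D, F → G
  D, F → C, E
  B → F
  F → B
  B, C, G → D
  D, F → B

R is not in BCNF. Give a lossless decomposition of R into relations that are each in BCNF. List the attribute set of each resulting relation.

Candidate keys of the original relation: {B, C, G}, {B, D}, {C, F, G}, {D, F}.
Within {A, B, C, D, E, F, G}: {A, F}⁺ ∩ {A, B, C, D, E, F, G} = {A, B, F}, not the whole set, so A, F → B violates BCNF; decompose into {A, B, F} and {A, C, D, E, F, G}.
Within {A, B, F}: {B}⁺ ∩ {A, B, F} = {B, F}, not the whole set, so B → F violates BCNF; decompose into {B, F} and {A, B}.
{B, F} has no BCNF violation.
{A, B} has no BCNF violation.
{A, C, D, E, F, G} has no BCNF violation.

{A, B}; {A, C, D, E, F, G}; {B, F}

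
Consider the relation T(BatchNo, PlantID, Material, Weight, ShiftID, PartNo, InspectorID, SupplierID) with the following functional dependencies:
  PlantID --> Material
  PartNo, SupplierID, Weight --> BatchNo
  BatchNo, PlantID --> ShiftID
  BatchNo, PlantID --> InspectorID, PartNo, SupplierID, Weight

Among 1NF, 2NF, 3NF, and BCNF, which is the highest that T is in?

1NF

Candidate keys: {BatchNo, PlantID}, {PartNo, PlantID, SupplierID, Weight}. Prime attributes: {BatchNo, PartNo, PlantID, SupplierID, Weight}.
For PlantID --> Material we have {PlantID}⁺ = {Material, PlantID}; {PlantID} is not a superkey, so BCNF fails.
PlantID --> Material has non-prime {Material} on the right and a non-superkey on the left, so 3NF fails.
Since {PlantID} ⊂ {BatchNo, PlantID} and {PlantID}⁺ ⊇ {Material} with {Material} non-prime, there is a partial dependency; 2NF fails.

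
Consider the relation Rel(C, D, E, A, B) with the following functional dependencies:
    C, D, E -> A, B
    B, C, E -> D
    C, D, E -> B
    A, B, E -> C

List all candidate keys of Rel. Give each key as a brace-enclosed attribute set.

No FD produces {E}, so it must be in every candidate key.
Closure of {A, B, E} is {A, B, C, D, E}, the whole schema; {A, B, E} is a candidate key.
Closure of {B, C, E} is {A, B, C, D, E}, the whole schema; {B, C, E} is a candidate key.
Closure of {C, D, E} is {A, B, C, D, E}, the whole schema; {C, D, E} is a candidate key.
Any other superkey properly contains one of these, so there are no further candidate keys.

{A, B, E}, {B, C, E}, {C, D, E}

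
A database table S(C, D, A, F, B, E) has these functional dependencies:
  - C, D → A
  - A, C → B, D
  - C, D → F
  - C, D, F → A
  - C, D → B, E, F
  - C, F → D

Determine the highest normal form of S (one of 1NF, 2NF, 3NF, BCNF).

Candidate keys: {A, C}, {C, D}, {C, F}. Prime attributes: {A, C, D, F}.
Every FD has a superkey on the left, so the relation is in BCNF.

BCNF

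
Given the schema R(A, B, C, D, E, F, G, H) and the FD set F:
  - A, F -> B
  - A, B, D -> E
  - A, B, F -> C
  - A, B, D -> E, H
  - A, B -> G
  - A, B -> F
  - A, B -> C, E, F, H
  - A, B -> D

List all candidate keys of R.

No FD produces {A}, so it must be in every candidate key.
{A, B}⁺ = {A, B, C, D, E, F, G, H} — all of the relation — so {A, B} is a candidate key.
{A, F}⁺ = {A, B, C, D, E, F, G, H} — all of the relation — so {A, F} is a candidate key.
Any other superkey properly contains one of these, so there are no further candidate keys.

{A, B}, {A, F}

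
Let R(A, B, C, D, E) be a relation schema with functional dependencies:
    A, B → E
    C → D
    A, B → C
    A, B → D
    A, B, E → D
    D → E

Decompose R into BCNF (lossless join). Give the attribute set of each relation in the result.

Candidate key of the original relation: {A, B}.
{A, B, C, D, E}: {C} determines {C, D, E} here but is not a superkey — split on C → D, E, giving {C, D, E} and {A, B, C}.
{C, D, E}: {D} determines {D, E} here but is not a superkey — split on D → E, giving {D, E} and {C, D}.
{D, E} is in BCNF.
{C, D} is in BCNF.
{A, B, C} is in BCNF.

{A, B, C}; {C, D}; {D, E}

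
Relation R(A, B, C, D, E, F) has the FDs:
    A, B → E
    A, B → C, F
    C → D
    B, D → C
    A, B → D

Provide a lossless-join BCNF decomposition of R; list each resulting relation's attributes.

{A, B, C, E, F}; {C, D}

Candidate key of the original relation: {A, B}.
Within {A, B, C, D, E, F}: {C}⁺ ∩ {A, B, C, D, E, F} = {C, D}, not the whole set, so C → D violates BCNF; decompose into {C, D} and {A, B, C, E, F}.
{C, D} has no BCNF violation.
{A, B, C, E, F} has no BCNF violation.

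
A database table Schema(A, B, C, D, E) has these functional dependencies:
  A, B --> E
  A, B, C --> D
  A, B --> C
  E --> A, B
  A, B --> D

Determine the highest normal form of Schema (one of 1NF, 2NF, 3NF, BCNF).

BCNF

Candidate keys: {A, B}, {E}. Prime attributes: {A, B, E}.
The left-hand side of every FD is a superkey, so BCNF is satisfied.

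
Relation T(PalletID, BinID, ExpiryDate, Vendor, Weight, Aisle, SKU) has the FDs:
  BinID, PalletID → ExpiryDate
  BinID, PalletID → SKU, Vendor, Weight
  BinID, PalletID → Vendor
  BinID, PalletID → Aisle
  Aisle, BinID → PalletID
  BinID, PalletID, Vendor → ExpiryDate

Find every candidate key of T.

{BinID} never appears on the right of any FD, so every key must include it.
Closure of {Aisle, BinID} is {Aisle, BinID, ExpiryDate, PalletID, SKU, Vendor, Weight}, the whole schema; {Aisle, BinID} is a candidate key.
Closure of {BinID, PalletID} is {Aisle, BinID, ExpiryDate, PalletID, SKU, Vendor, Weight}, the whole schema; {BinID, PalletID} is a candidate key.
Any other superkey properly contains one of these, so there are no further candidate keys.

{Aisle, BinID}, {BinID, PalletID}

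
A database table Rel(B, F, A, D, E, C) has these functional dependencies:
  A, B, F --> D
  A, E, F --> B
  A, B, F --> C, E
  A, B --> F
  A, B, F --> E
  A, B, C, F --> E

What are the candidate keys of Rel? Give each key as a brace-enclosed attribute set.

{A} never appears on the right of any FD, so every key must include it.
{A, B}⁺ = {A, B, C, D, E, F}, which is every attribute, so {A, B} is a candidate key.
{A, E, F}⁺ = {A, B, C, D, E, F}, which is every attribute, so {A, E, F} is a candidate key.
Any other superkey properly contains one of these, so there are no further candidate keys.

{A, B}, {A, E, F}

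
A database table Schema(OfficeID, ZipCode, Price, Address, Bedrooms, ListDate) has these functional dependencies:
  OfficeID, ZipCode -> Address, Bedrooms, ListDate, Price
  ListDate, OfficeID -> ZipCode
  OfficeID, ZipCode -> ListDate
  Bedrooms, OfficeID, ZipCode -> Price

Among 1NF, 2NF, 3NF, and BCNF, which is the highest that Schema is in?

Candidate keys: {ListDate, OfficeID}, {OfficeID, ZipCode}. Prime attributes: {ListDate, OfficeID, ZipCode}.
Every FD has a superkey on the left, so the relation is in BCNF.

BCNF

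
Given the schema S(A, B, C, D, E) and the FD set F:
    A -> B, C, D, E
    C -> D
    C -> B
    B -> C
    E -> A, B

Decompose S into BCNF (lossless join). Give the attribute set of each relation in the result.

{A, C, E}; {B, C, D}

Candidate keys of the original relation: {A}, {E}.
In {A, B, C, D, E}, {C} is not a superkey ({C}⁺ restricted to this set is {B, C, D}), so split on C -> B, D into {B, C, D} and {A, C, E}.
{B, C, D} is in BCNF.
{A, C, E} is in BCNF.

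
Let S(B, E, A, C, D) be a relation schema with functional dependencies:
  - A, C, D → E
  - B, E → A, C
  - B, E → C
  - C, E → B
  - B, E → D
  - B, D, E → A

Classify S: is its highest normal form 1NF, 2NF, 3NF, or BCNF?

BCNF

Candidate keys: {A, C, D}, {B, E}, {C, E}. Prime attributes: {A, B, C, D, E}.
Each dependency's left side is a superkey — BCNF holds.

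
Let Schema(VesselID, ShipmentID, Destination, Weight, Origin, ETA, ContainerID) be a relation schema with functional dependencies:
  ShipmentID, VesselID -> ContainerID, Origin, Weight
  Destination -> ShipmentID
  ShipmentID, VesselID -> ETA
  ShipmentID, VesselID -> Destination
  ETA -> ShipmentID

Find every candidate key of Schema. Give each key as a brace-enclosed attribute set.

No FD produces {VesselID}, so it must be in every candidate key.
Closure of {Destination, VesselID} is {ContainerID, Destination, ETA, Origin, ShipmentID, VesselID, Weight}, the whole schema; {Destination, VesselID} is a candidate key.
Closure of {ETA, VesselID} is {ContainerID, Destination, ETA, Origin, ShipmentID, VesselID, Weight}, the whole schema; {ETA, VesselID} is a candidate key.
Closure of {ShipmentID, VesselID} is {ContainerID, Destination, ETA, Origin, ShipmentID, VesselID, Weight}, the whole schema; {ShipmentID, VesselID} is a candidate key.
Any other superkey properly contains one of these, so there are no further candidate keys.

{Destination, VesselID}, {ETA, VesselID}, {ShipmentID, VesselID}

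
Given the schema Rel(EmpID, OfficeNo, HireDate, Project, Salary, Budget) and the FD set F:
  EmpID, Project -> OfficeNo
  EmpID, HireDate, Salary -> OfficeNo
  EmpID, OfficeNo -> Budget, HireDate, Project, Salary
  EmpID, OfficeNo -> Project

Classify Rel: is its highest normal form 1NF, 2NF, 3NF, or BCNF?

BCNF

Candidate keys: {EmpID, HireDate, Salary}, {EmpID, OfficeNo}, {EmpID, Project}. Prime attributes: {EmpID, HireDate, OfficeNo, Project, Salary}.
The left-hand side of every FD is a superkey, so BCNF is satisfied.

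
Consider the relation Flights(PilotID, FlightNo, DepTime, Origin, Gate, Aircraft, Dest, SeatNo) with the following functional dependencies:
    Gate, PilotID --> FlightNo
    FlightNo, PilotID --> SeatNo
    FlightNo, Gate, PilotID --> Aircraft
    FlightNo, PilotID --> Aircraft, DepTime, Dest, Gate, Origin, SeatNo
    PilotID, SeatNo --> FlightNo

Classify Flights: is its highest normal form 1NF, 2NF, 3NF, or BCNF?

BCNF

Candidate keys: {FlightNo, PilotID}, {Gate, PilotID}, {PilotID, SeatNo}. Prime attributes: {FlightNo, Gate, PilotID, SeatNo}.
The left-hand side of every FD is a superkey, so BCNF is satisfied.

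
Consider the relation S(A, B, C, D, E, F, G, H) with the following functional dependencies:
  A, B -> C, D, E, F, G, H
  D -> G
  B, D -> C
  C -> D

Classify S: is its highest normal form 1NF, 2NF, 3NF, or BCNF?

2NF

Candidate key: {A, B}. Prime attributes: {A, B}.
For D -> G we have {D}⁺ = {D, G}; {D} is not a superkey, so BCNF fails.
Because {G} is non-prime and the left side of D -> G is not a superkey, the relation is not in 3NF.
No proper subset of a key has a non-prime attribute in its closure, so there is no partial dependency; 2NF holds.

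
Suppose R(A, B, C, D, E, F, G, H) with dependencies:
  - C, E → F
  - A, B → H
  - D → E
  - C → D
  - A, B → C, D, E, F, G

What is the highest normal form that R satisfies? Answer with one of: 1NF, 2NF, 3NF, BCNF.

Candidate key: {A, B}. Prime attributes: {A, B}.
For C, E → F we have {C, E}⁺ = {C, D, E, F}; {C, E} is not a superkey, so BCNF fails.
Because {F} is non-prime and the left side of C, E → F is not a superkey, the relation is not in 3NF.
No non-prime attribute depends on a proper subset of any candidate key, so 2NF holds.

2NF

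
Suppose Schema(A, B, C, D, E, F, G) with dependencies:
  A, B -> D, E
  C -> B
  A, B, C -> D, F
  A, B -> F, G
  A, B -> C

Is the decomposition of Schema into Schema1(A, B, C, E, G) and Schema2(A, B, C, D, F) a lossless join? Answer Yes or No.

Yes

Schema1 ∩ Schema2 = {A, B, C}; its closure under F is {A, B, C, D, E, F, G}.
This includes all of Schema1, so the common attributes are a superkey of Schema1 — the join is lossless.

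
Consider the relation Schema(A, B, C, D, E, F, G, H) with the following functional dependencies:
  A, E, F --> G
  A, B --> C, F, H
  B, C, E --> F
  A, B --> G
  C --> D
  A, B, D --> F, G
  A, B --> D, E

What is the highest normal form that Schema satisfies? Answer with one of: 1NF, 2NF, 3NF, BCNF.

2NF

Candidate key: {A, B}. Prime attributes: {A, B}.
A, E, F --> G: {A, E, F}⁺ = {A, E, F, G}, which is not all of the attributes, so the left side is not a superkey — BCNF is violated.
A, E, F --> G has non-prime {G} on the right and a non-superkey on the left, so 3NF fails.
No non-prime attribute depends on a proper subset of any candidate key, so 2NF holds.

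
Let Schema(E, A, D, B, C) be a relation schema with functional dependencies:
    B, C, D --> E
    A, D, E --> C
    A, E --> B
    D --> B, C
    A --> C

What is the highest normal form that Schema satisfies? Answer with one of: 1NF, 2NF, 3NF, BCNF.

1NF

Candidate key: {A, D}. Prime attributes: {A, D}.
B, C, D --> E: {B, C, D}⁺ = {B, C, D, E}, which is not all of the attributes, so the left side is not a superkey — BCNF is violated.
Because {E} is non-prime and the left side of B, C, D --> E is not a superkey, the relation is not in 3NF.
The proper key subset {A} of {A, D} determines non-prime {C}, so the relation is not even in 2NF.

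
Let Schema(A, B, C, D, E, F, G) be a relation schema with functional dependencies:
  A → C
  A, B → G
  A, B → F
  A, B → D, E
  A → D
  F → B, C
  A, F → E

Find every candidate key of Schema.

No FD produces {A}, so it must be in every candidate key.
{A, B}⁺ = {A, B, C, D, E, F, G} — all of the relation — so {A, B} is a candidate key.
{A, F}⁺ = {A, B, C, D, E, F, G} — all of the relation — so {A, F} is a candidate key.
No proper subset of any of these is a key, and no other minimal superkey exists.

{A, B}, {A, F}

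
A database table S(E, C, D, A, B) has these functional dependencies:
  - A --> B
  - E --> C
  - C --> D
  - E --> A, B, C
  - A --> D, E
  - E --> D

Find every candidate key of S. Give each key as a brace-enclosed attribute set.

{A}, {E}

{A} is a candidate key since {A}⁺ = {A, B, C, D, E} covers every attribute.
{E} is a candidate key since {E}⁺ = {A, B, C, D, E} covers every attribute.
No proper subset of any of these is a key, and no other minimal superkey exists.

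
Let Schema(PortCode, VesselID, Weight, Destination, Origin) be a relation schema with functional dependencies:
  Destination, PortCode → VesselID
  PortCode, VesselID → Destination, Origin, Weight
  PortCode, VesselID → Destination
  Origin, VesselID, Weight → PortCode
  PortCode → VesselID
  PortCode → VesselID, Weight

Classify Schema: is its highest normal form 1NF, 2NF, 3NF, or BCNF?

BCNF

Candidate keys: {Origin, VesselID, Weight}, {PortCode}. Prime attributes: {Origin, PortCode, VesselID, Weight}.
Each dependency's left side is a superkey — BCNF holds.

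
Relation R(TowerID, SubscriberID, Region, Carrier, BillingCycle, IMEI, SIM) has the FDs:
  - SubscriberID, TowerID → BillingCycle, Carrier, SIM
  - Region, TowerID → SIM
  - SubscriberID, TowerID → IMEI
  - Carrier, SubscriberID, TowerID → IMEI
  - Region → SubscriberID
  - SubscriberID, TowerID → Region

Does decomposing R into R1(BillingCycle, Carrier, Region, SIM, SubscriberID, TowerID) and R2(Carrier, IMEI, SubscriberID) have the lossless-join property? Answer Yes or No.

No

The shared attributes are {Carrier, SubscriberID} and {Carrier, SubscriberID}⁺ = {Carrier, SubscriberID}.
The closure covers neither R1 nor R2 entirely; the join is not lossless.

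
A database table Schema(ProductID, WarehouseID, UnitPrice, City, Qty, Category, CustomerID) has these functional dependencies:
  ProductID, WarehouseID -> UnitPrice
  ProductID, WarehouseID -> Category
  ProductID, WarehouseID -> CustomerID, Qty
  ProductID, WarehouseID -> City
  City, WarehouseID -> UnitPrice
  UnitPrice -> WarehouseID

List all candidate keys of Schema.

{ProductID, UnitPrice}, {ProductID, WarehouseID}

{ProductID} never appears on the right of any FD, so every key must include it.
{ProductID, UnitPrice} is a candidate key since {ProductID, UnitPrice}⁺ = {Category, City, CustomerID, ProductID, Qty, UnitPrice, WarehouseID} covers every attribute.
{ProductID, WarehouseID} is a candidate key since {ProductID, WarehouseID}⁺ = {Category, City, CustomerID, ProductID, Qty, UnitPrice, WarehouseID} covers every attribute.
These are minimal and exhaustive — every other superkey contains one of them.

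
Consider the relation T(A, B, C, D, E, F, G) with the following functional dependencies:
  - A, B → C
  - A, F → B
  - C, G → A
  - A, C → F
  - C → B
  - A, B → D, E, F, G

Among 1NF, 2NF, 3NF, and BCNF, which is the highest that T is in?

Candidate keys: {A, B}, {A, C}, {A, F}, {C, G}. Prime attributes: {A, B, C, F, G}.
C → B: {C}⁺ = {B, C}, which is not all of the attributes, so the left side is not a superkey — BCNF is violated.
Since {B} ⊆ prime attributes and every other non-superkey FD also has a prime right side, the schema is in 3NF.

3NF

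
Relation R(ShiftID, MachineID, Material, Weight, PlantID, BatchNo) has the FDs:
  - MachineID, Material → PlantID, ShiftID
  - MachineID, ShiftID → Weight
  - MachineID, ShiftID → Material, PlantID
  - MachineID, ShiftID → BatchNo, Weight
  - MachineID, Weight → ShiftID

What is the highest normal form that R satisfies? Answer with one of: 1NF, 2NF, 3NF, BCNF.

BCNF

Candidate keys: {MachineID, Material}, {MachineID, ShiftID}, {MachineID, Weight}. Prime attributes: {MachineID, Material, ShiftID, Weight}.
Each dependency's left side is a superkey — BCNF holds.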